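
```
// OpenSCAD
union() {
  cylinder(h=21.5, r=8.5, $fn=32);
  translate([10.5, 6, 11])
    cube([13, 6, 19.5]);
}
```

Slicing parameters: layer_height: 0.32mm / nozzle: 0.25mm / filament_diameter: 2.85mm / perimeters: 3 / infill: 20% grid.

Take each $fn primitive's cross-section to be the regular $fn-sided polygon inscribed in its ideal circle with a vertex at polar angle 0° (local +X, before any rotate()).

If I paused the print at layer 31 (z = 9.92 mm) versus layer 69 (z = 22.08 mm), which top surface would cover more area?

Layer 31 (z = 9.92): the r=8.5 cylinder contributes a regular 32-gon of circumradius 8.5 (area = (32/2)·8.500²·sin(360°/32) = 225.52 mm²); the cube at (10.5, 6) does not reach this height (z outside [11, 30.5]); Merging all regions: only the r=8.5 cylinder is present, so the union is just that shape — area = 225.52 mm². So its area = 225.52 mm². Layer 69 (z = 22.08): the cylinder is absent (z outside [0, 21.5]); the cube at (10.5, 6) is present — its section is the full 13×6 rectangle (area 78.00 mm²); Merging all regions: only the 13×6 cube at (10.5, 6) is present, so the union is just that shape — area = 78.00 mm². So its area = 78.00 mm². Layer 31 is larger (225.52 vs 78.00 mm²).

layer 31 (z = 9.92 mm)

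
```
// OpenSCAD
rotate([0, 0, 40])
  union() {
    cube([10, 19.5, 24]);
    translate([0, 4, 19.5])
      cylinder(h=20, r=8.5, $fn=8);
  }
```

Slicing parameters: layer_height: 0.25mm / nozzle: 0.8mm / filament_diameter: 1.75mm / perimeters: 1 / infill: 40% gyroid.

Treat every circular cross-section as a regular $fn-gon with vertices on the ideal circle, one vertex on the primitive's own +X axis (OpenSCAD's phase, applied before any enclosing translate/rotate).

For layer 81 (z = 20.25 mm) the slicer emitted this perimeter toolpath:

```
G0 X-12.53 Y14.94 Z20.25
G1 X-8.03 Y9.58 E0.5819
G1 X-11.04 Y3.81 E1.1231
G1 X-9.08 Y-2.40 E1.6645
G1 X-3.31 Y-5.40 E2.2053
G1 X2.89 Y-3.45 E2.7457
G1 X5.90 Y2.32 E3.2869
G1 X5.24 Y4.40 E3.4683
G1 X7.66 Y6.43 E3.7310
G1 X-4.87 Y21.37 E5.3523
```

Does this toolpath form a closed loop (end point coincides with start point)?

Start point (G0): (-12.53, 14.94). End point (last G1): the path does not return to the start — open.

no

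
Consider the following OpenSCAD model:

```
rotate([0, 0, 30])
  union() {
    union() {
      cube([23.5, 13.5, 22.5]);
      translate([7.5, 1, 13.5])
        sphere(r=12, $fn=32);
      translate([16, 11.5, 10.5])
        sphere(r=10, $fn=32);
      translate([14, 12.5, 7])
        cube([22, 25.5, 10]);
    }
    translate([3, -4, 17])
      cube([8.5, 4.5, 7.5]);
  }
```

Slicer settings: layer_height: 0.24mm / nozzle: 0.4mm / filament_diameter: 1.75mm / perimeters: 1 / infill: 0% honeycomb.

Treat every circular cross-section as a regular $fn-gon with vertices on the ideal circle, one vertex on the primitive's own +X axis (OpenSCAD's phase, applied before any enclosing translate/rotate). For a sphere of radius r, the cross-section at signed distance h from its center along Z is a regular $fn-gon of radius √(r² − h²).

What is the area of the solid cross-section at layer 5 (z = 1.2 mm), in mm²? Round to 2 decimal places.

At z = 1.2 mm: the cube is present — its section is the full 23.5×13.5 rectangle (area 317.25 mm²); the sphere at (7.5, 1) is not intersected at this z (|z−center|=12.300 > r=12); the r=10 sphere at (16, 11.5) contributes a regular 32-gon of circumradius √(10²−9.3²) = 3.676 (area = (32/2)·3.676²·sin(360°/32) = 42.17 mm²); the cube at (14, 12.5) is not intersected at this z (z outside [7, 17]); Combining (union): the regions partially overlap — summed areas 359.42 mm² minus the doubly-counted overlap 34.98 mm² gives 324.45 mm² — area = 324.45 mm²; the cube at (3, -4) does not reach this height (z outside [17, 24.5]); Taking the union: only the result so far is present, so the union is just that shape — area = 324.45 mm²; (whole slice rotated 30° about Z — lengths, areas and connectivity unchanged). Overall, the cross-section is a single solid region. Net area = 324.45 mm².

324.45 mm²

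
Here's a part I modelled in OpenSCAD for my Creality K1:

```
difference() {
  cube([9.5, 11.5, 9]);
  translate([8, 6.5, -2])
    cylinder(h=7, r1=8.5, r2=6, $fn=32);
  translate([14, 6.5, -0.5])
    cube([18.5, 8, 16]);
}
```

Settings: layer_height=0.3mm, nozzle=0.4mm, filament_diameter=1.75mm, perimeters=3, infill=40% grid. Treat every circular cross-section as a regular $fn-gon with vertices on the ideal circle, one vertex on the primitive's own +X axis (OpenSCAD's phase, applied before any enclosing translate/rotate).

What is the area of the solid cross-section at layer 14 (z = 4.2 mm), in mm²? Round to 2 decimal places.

34.03 mm²

At z = 4.2 mm: the cube is present — its section is the full 9.5×11.5 rectangle (area 109.25 mm²); the cone at (8, 6.5): at t=0.886 of its height the radius interpolates to r₁+(r₂−r₁)t = 6.286, giving a regular 32-gon of that circumradius (area = (32/2)·6.286²·sin(360°/32) = 123.33 mm²); the cube at (14, 6.5) (footprint 18.5×8) is included at this height (area 148.00 mm²); Taking the first minus the rest: starting from the 9.5×11.5 cube (109.25 mm²), the cone at (8, 6.5) partially overlaps it — only the 75.22 mm² overlap (of its 123.33 mm²) is removed, clipping the outline; the 18.5×8 cube at (14, 6.5) misses the remaining region (no effect) — area = 34.03 mm². Overall, the cross-section is a single solid region. Net area = 34.03 mm².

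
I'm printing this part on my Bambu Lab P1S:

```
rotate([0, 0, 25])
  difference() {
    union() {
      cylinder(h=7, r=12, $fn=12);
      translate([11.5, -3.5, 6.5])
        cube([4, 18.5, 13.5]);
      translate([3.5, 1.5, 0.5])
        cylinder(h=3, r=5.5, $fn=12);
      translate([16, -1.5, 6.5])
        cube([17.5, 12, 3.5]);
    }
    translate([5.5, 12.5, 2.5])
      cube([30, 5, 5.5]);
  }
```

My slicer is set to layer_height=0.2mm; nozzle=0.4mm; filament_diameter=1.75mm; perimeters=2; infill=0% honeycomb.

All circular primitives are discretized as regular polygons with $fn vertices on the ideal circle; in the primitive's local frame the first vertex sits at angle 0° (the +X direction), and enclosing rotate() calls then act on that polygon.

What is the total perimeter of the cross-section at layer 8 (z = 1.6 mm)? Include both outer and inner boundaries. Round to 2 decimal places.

At z = 1.6 mm: the r=12 cylinder gives a regular 12-gon of circumradius 12 (constant along its height) (perimeter = 2·12·12.000·sin(180°/12) = 74.54 mm); the cube at (11.5, -3.5) does not reach this height (z outside [6.5, 20]); the cylinder at (3.5, 1.5): section is a regular 12-gon, circumradius r=5.5 (perimeter = 2·12·5.500·sin(180°/12) = 34.16 mm); the cube at (16, -1.5) is absent (z outside [6.5, 10]); Combining (union): the r=5.5 cylinder at (3.5, 1.5) lies entirely inside the r=12 cylinder, so the union is just the r=12 cylinder — boundary = 74.54 mm; the cube at (5.5, 12.5) is absent (z outside [2.5, 8]); After the difference (first − rest): none of the subtracted shapes is present at this height, so that combined region is unchanged — boundary = 74.54 mm; (whole slice rotated 25° about Z — lengths, areas and connectivity unchanged). Overall, the cross-section is a single solid region. Total boundary length (outer) = 74.54 mm.

74.54 mm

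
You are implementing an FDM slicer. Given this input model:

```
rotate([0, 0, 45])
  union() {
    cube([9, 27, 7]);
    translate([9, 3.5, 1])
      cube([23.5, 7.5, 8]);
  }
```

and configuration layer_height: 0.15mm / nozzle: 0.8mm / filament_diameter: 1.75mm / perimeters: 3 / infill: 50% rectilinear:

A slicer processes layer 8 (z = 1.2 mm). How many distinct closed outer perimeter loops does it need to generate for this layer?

At z = 1.2 mm: the cube (footprint 9×27) is included at this height; the cube at (9, 3.5) (footprint 23.5×7.5) is included at this height; Merging all regions: the 2 present regions share edge segments without overlapping in area, so areas simply add but the touching pieces fuse into one outline (the shared edge portions become interior and drop out of the boundary) — 1 connected region; (rotated 45° about Z; rotation is an isometry so areas/perimeters/island counts are preserved). The result has 1 disconnected region.

1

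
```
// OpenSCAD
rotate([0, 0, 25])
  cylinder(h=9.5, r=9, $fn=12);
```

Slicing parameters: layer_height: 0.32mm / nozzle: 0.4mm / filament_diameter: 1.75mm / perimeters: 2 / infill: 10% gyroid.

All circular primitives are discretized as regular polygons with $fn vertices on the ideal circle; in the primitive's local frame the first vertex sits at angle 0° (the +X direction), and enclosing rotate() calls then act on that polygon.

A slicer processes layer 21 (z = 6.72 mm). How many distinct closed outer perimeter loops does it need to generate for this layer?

1

At z = 6.72 mm: the r=9 cylinder gives a regular 12-gon of circumradius 9 (constant along its height); (rotated 25° about Z; rotation is an isometry so areas/perimeters/island counts are preserved). The result has 1 disconnected region.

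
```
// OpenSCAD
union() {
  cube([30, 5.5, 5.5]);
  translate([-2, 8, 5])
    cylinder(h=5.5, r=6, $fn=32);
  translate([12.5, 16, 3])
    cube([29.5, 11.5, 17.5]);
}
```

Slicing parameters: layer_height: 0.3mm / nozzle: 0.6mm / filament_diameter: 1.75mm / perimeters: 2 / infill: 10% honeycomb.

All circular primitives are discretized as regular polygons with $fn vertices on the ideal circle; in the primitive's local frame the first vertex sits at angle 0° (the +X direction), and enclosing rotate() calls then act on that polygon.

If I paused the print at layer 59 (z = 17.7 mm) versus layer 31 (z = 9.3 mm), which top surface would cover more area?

Layer 59 (z = 17.7): the cube does not reach this height (z outside [0, 5.5]); the cylinder at (-2, 8) is not intersected at this z (z outside [5, 10.5]); the cube at (12.5, 16) is present — its section is the full 29.5×11.5 rectangle (area 339.25 mm²); Merging all regions: only the 29.5×11.5 cube at (12.5, 16) is present, so the union is just that shape — area = 339.25 mm². So its area = 339.25 mm². Layer 31 (z = 9.3): the cube is not intersected at this z (z outside [0, 5.5]); the cylinder at (-2, 8): section is a regular 32-gon, circumradius r=6 (area = (32/2)·6.000²·sin(360°/32) = 112.37 mm²); the cube at (12.5, 16) (footprint 29.5×11.5) is included at this height (area 339.25 mm²); Combining (union): the 2 present regions are separate (no shared area or edge), so areas and boundary lengths simply add and each stays a separate island — area = 451.62 mm². So its area = 451.62 mm². Layer 31 is larger (451.62 vs 339.25 mm²).

layer 31 (z = 9.3 mm)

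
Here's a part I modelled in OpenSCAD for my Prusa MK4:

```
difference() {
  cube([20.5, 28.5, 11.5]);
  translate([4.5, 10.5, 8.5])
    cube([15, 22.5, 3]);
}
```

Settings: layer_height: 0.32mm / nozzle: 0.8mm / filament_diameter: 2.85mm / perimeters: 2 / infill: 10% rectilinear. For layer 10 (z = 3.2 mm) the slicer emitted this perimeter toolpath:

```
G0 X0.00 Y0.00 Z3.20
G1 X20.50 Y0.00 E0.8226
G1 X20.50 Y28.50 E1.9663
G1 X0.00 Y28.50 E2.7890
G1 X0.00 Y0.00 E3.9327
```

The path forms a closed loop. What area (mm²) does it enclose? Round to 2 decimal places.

Apply the shoelace formula to the sequence of (X, Y) vertices; enclosed area = 584.25 mm².

584.25 mm²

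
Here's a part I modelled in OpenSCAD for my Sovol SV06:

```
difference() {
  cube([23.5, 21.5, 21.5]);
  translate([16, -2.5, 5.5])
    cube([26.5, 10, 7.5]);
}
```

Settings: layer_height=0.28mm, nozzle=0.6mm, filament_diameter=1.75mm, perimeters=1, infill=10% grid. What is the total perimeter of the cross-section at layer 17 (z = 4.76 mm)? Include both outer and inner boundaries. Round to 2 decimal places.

At z = 4.76 mm: the 23.5×21.5 cube contributes its full rectangle (perimeter 90.00 mm); the cube at (16, -2.5) is not intersected at this z (z outside [5.5, 13]); Taking the first minus the rest: none of the subtracted shapes is present at this height, so the 23.5×21.5 cube is unchanged — boundary = 90.00 mm. Overall, the cross-section is a single solid region. Total boundary length (outer) = 90.00 mm.

90.00 mm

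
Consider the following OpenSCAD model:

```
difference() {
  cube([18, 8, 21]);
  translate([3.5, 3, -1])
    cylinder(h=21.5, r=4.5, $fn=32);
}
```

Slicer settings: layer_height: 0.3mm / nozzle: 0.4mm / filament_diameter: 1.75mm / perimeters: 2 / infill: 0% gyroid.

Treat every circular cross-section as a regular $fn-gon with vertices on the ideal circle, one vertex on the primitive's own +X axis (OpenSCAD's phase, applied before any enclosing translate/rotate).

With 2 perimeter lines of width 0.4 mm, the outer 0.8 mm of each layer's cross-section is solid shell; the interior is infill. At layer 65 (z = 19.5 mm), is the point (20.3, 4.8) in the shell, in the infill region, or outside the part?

outside

At z = 19.5 mm: the cube is present — its section is the full 18×8 rectangle; the cylinder at (3.5, 3): section is a regular 32-gon, circumradius r=4.5; Subtracting the remaining from the first: starting from the 18×8 cube, the r=4.5 cylinder at (3.5, 3) partially overlaps it — only the 52.57 mm² overlap (of its 63.21 mm²) is removed, clipping the outline — 2 connected regions. Overall, the cross-section has 2 separate islands. The nearest boundary edge runs (18.00, 8.00)→(18.00, 0.00); distance from the point to it = 2.30 mm. The point is not inside any of the regions above, so it lies outside the cross-section (2.30 mm from the nearest boundary).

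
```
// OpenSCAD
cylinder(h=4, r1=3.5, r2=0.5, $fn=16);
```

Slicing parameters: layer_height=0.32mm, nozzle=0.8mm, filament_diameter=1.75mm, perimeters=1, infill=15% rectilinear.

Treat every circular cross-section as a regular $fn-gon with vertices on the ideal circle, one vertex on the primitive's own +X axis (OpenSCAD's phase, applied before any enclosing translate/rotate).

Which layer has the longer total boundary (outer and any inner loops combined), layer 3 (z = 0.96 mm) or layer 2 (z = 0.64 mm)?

layer 2 (z = 0.64 mm)

Layer 3 (z = 0.96): the cone (r1=3.5→r2=0.5) has section circumradius 2.780 here — a regular 16-gon (perimeter = 2·16·2.780·sin(180°/16) = 17.36 mm). So its perimeter = 17.36 mm. Layer 2 (z = 0.64): the cone: at t=0.160 of its height the radius interpolates to r₁+(r₂−r₁)t = 3.020, giving a regular 16-gon of that circumradius (perimeter = 2·16·3.020·sin(180°/16) = 18.85 mm). So its perimeter = 18.85 mm. Layer 2 is larger (18.85 vs 17.36 mm).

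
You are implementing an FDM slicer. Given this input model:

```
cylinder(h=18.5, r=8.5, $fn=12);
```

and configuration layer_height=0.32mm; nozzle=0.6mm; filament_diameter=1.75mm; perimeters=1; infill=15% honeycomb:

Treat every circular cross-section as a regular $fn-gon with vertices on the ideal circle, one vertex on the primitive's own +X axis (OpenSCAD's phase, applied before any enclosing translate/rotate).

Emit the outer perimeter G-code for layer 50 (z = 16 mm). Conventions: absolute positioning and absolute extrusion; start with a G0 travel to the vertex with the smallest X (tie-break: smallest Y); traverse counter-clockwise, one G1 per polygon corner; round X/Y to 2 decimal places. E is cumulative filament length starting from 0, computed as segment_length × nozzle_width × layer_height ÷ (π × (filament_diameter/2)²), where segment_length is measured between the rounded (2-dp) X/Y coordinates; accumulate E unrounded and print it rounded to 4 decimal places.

G0 X-8.50 Y0.00 Z16.00
G1 X-7.36 Y-4.25 E0.3512
G1 X-4.25 Y-7.36 E0.7023
G1 X0.00 Y-8.50 E1.0536
G1 X4.25 Y-7.36 E1.4048
G1 X7.36 Y-4.25 E1.7559
G1 X8.50 Y0.00 E2.1072
G1 X7.36 Y4.25 E2.4584
G1 X4.25 Y7.36 E2.8095
G1 X0.00 Y8.50 E3.1607
G1 X-4.25 Y7.36 E3.5120
G1 X-7.36 Y4.25 E3.8631
G1 X-8.50 Y0.00 E4.2143

At z = 16 mm: the r=8.5 cylinder gives a regular 12-gon of circumradius 8.5 (constant along its height). The outline is a single polygon with 12 vertices. Extrusion per mm of travel: 0.6 × 0.32 / (π × 0.875²) = 0.079824. Accumulating E over each segment gives final E = 4.2143.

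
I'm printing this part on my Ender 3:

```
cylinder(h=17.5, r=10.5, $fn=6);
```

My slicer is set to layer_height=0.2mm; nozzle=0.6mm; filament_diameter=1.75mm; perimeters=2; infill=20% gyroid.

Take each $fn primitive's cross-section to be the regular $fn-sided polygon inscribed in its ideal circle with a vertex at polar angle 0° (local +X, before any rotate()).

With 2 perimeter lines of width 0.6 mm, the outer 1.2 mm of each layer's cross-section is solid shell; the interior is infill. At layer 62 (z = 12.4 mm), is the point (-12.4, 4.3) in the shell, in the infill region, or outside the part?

At z = 12.4 mm: the cylinder: section is a regular 6-gon, circumradius r=10.5. Overall, the cross-section is a single solid region. The nearest boundary edge runs (-5.25, 9.09)→(-10.50, 0.00); distance from the point to it = 3.80 mm. The point is not inside any of the regions above, so it lies outside the cross-section (3.80 mm from the nearest boundary).

outside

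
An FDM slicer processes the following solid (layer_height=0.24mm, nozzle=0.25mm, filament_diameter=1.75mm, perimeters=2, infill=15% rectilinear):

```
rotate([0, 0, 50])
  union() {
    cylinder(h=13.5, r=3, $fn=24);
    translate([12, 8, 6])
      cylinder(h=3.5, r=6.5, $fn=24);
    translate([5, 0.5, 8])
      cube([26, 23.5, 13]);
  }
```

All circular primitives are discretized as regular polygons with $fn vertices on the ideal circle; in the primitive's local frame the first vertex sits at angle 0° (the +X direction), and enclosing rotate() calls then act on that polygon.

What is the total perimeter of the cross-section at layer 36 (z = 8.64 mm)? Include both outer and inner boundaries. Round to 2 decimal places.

At z = 8.64 mm: the r=3 cylinder gives a regular 24-gon of circumradius 3 (constant along its height) (perimeter = 2·24·3.000·sin(180°/24) = 18.80 mm); the cylinder at (12, 8): section is a regular 24-gon, circumradius r=6.5 (perimeter = 2·24·6.500·sin(180°/24) = 40.72 mm); the 26×23.5 cube at (5, 0.5) contributes its full rectangle (perimeter 99.00 mm); Combining (union): the regions partially overlap (shared area 131.22 mm²), so the edge portions inside another operand are dropped and the merged outline is re-measured after clipping — boundary = 117.80 mm; (whole slice rotated 50° about Z — lengths, areas and connectivity unchanged). Overall, the cross-section has 2 separate islands. Total boundary length (outer) = 117.80 mm.

117.80 mm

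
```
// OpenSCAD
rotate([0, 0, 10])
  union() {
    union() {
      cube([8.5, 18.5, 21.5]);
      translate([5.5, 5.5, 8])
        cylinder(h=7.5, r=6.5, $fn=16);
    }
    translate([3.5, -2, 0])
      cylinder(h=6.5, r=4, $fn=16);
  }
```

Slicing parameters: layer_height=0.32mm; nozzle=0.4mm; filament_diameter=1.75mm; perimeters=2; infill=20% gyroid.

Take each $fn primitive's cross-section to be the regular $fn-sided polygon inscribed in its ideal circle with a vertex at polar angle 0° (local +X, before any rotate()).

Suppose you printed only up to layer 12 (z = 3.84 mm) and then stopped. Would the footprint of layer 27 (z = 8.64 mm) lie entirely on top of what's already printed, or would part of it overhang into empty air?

part overhangs

Compare the two slices. At z = 3.84: the 8.5×18.5 cube contributes its full rectangle (area 157.25 mm²); the cylinder at (5.5, 5.5) does not reach this height (z outside [8, 15.5]); Taking the union: only the 8.5×18.5 cube is present, so the union is just that shape — area = 157.25 mm²; the r=4 cylinder at (3.5, -2) contributes a regular 16-gon of circumradius 4 (area = (16/2)·4.000²·sin(360°/16) = 48.98 mm²); Merging all regions: the regions partially overlap — summed areas 206.23 mm² minus the doubly-counted overlap 9.39 mm² gives 196.84 mm² — area = 196.84 mm²; (whole slice rotated 10° about Z — lengths, areas and connectivity unchanged). At z = 8.64: the cube (footprint 8.5×18.5) is included at this height (area 157.25 mm²); the cylinder at (5.5, 5.5): section is a regular 16-gon, circumradius r=6.5 (area = (16/2)·6.500²·sin(360°/16) = 129.35 mm²); Combining (union): the regions partially overlap — summed areas 286.60 mm² minus the doubly-counted overlap 93.53 mm² gives 193.07 mm² — area = 193.07 mm²; the cylinder at (3.5, -2) is not intersected at this z (z outside [0, 6.5]); Taking the union: only the result so far is present, so the union is just that shape — area = 193.07 mm²; (whole slice rotated 10° about Z — lengths, areas and connectivity unchanged). Checking containment: at z = 8.64 the cross-section extends beyond the z = 3.84 cross-section by about 32.42 mm².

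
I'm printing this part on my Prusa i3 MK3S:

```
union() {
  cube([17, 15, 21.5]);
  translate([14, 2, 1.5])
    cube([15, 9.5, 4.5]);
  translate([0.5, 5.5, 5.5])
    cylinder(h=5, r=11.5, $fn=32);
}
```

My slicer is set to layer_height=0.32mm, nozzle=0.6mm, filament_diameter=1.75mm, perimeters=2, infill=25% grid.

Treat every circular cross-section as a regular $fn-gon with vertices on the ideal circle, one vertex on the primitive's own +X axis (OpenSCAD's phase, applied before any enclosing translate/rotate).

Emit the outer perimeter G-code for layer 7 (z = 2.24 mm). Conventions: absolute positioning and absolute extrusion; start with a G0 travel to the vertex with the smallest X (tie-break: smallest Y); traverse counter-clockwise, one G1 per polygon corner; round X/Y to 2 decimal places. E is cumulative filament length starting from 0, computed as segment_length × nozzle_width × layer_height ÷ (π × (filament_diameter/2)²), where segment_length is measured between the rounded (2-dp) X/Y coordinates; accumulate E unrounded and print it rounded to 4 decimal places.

G0 X0.00 Y0.00 Z2.24
G1 X17.00 Y0.00 E1.3570
G1 X17.00 Y2.00 E1.5167
G1 X29.00 Y2.00 E2.4746
G1 X29.00 Y11.50 E3.2329
G1 X17.00 Y11.50 E4.1908
G1 X17.00 Y15.00 E4.4702
G1 X0.00 Y15.00 E5.8272
G1 X0.00 Y0.00 E7.0245

At z = 2.24 mm: the cube (footprint 17×15) is included at this height; the cube at (14, 2) (footprint 15×9.5) is included at this height; the cylinder at (0.5, 5.5) is absent (z outside [5.5, 10.5]); Merging all regions: the regions partially overlap (shared area 28.50 mm²), so overlapping operands fuse into one piece — 1 connected region. The outline is a single polygon with 8 vertices. Extrusion per mm of travel: 0.6 × 0.32 / (π × 0.875²) = 0.079824. Accumulating E over each segment gives final E = 7.0245.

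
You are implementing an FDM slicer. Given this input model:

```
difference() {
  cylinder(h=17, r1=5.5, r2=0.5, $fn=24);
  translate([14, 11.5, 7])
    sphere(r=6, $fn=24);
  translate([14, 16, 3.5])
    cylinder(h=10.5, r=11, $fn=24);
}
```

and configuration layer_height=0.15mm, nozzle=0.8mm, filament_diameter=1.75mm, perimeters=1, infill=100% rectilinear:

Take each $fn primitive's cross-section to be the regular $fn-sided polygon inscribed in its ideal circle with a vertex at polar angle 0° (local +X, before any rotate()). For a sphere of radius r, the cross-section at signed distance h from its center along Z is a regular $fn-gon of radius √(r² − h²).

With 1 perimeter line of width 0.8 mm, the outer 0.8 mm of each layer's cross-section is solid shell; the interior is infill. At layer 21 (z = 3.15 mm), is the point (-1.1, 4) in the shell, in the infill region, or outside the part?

shell

At z = 3.15 mm: the cone (r1=5.5→r2=0.5) has section circumradius 4.574 here — a regular 24-gon; the sphere at (14, 11.5): section is a regular 24-gon, circumradius = √(r²−h²) = √(6²−3.85²) = 4.602; the cylinder at (14, 16) is not intersected at this z (z outside [3.5, 14]); Subtracting the remaining from the first: starting from the cone, the r=6 sphere at (14, 11.5) misses the remaining region (no effect) — 1 connected region. Overall, the cross-section is a single solid region. The nearest boundary edge runs (-2.29, 3.96)→(-1.18, 4.42); distance from the point to it = 0.42 mm. The point is inside the cross-section, 0.42 mm from the nearest boundary — within the 0.8 mm shell band (1 × 0.8).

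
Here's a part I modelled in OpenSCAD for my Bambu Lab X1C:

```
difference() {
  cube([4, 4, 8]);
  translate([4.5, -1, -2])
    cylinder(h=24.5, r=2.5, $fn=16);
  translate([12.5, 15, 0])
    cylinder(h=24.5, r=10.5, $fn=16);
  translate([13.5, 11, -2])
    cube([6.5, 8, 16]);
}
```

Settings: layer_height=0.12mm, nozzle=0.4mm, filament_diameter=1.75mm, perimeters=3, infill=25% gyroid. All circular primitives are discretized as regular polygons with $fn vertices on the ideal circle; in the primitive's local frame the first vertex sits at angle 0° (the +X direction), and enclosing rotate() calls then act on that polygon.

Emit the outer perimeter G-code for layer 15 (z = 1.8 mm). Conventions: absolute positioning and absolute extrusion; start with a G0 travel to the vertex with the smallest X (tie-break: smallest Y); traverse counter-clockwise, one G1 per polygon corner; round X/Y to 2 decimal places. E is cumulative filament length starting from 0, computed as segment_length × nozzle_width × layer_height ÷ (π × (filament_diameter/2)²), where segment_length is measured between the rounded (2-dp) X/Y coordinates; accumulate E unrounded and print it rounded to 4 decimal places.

G0 X0.00 Y0.00 Z1.80
G1 X2.22 Y0.00 E0.0443
G1 X2.73 Y0.77 E0.0627
G1 X3.54 Y1.31 E0.0822
G1 X4.00 Y1.40 E0.0915
G1 X4.00 Y4.00 E0.1434
G1 X0.00 Y4.00 E0.2232
G1 X0.00 Y0.00 E0.3030

At z = 1.8 mm: the 4×4 cube contributes its full rectangle; the r=2.5 cylinder at (4.5, -1) gives a regular 16-gon of circumradius 2.5 (constant along its height); the r=10.5 cylinder at (12.5, 15) gives a regular 16-gon of circumradius 10.5 (constant along its height); the cube at (13.5, 11) is present — its section is the full 6.5×8 rectangle; Subtracting the remaining from the first: starting from the 4×4 cube, the r=2.5 cylinder at (4.5, -1) partially overlaps it — only the 1.66 mm² overlap (of its 19.13 mm²) is removed, clipping the outline; the r=10.5 cylinder at (12.5, 15) misses the remaining region (no effect); the 6.5×8 cube at (13.5, 11) misses the remaining region (no effect) — 1 connected region. The outline is a single polygon with 7 vertices. Extrusion per mm of travel: 0.4 × 0.12 / (π × 0.875²) = 0.019956. Accumulating E over each segment gives final E = 0.3030.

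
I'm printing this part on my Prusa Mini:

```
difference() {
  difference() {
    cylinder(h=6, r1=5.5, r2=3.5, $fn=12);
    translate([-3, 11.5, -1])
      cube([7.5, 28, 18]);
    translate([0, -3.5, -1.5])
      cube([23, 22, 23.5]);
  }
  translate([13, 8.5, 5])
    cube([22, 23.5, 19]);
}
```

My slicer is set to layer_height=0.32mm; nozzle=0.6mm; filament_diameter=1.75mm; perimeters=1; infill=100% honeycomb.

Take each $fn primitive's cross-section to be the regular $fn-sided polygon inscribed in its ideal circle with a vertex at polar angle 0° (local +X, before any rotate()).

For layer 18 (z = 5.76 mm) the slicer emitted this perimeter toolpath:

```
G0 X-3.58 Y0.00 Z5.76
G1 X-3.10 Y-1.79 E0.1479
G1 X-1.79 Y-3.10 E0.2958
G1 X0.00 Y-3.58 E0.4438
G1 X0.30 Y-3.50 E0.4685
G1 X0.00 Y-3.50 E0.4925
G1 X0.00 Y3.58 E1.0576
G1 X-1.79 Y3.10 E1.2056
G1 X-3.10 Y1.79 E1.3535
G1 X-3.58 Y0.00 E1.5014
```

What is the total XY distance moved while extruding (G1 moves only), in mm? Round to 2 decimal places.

18.81 mm

Sum the Euclidean lengths of each G1 segment: total = 18.81 mm.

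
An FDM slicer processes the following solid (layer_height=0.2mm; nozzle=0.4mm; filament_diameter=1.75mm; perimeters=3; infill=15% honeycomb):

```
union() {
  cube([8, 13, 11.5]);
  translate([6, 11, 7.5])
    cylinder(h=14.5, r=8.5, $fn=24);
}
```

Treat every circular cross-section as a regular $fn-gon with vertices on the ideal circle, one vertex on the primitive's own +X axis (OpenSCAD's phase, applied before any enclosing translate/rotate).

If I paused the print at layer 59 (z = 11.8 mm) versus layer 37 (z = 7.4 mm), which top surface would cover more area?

Layer 59 (z = 11.8): the cube does not reach this height (z outside [0, 11.5]); the cylinder at (6, 11): section is a regular 24-gon, circumradius r=8.5 (area = (24/2)·8.500²·sin(360°/24) = 224.40 mm²); Taking the union: only the r=8.5 cylinder at (6, 11) is present, so the union is just that shape — area = 224.40 mm². So its area = 224.40 mm². Layer 37 (z = 7.4): the 8×13 cube contributes its full rectangle (area 104.00 mm²); the cylinder at (6, 11) is not intersected at this z (z outside [7.5, 22]); Taking the union: only the 8×13 cube is present, so the union is just that shape — area = 104.00 mm². So its area = 104.00 mm². Layer 59 is larger (224.40 vs 104.00 mm²).

layer 59 (z = 11.8 mm)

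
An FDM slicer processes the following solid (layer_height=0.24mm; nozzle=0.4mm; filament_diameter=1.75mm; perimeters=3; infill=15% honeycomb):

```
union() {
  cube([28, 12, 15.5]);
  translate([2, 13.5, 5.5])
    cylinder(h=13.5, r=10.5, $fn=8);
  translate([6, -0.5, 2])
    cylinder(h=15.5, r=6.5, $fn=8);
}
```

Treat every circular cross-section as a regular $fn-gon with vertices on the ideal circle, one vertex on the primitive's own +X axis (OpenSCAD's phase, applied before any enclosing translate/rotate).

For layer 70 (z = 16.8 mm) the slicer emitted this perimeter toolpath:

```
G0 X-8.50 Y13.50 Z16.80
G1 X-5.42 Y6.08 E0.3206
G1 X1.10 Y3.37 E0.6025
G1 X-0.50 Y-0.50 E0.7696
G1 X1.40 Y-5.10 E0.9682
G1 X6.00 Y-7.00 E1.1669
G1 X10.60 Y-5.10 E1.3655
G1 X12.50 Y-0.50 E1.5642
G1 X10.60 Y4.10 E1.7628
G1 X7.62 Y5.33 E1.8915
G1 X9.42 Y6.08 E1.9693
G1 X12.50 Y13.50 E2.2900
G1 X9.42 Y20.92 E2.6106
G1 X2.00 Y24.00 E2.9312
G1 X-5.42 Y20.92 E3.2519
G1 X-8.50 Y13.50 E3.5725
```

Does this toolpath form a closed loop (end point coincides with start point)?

Start point (G0): (-8.50, 13.50). End point (last G1): the path returns to the start — closed.

yes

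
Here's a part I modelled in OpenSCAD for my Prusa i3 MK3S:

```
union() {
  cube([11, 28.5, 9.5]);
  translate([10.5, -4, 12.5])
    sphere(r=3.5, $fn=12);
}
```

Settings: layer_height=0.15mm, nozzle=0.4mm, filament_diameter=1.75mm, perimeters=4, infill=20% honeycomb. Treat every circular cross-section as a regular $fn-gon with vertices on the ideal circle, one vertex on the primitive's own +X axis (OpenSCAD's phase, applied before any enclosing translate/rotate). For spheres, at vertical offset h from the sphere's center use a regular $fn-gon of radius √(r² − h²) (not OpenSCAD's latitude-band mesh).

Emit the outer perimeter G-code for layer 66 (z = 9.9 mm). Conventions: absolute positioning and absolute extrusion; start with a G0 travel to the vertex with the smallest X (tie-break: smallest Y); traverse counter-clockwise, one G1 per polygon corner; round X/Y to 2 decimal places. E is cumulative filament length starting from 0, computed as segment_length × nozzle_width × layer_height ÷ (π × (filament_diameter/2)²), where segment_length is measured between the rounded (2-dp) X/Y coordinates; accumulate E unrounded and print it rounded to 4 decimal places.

At z = 9.9 mm: the cube is not intersected at this z (z outside [0, 9.5]); the r=3.5 sphere at (10.5, -4) slices to a regular 12-gon of circumradius 2.343 (√(r²−h²) with h=2.6 from center); Combining (union): only the r=3.5 sphere at (10.5, -4) is present, so the union is just that shape — 1 connected region. The outline is a single polygon with 12 vertices. Extrusion per mm of travel: 0.4 × 0.15 / (π × 0.875²) = 0.024945. Accumulating E over each segment gives final E = 0.3629.

G0 X8.16 Y-4.00 Z9.90
G1 X8.47 Y-5.17 E0.0302
G1 X9.33 Y-6.03 E0.0605
G1 X10.50 Y-6.34 E0.0907
G1 X11.67 Y-6.03 E0.1209
G1 X12.53 Y-5.17 E0.1513
G1 X12.84 Y-4.00 E0.1814
G1 X12.53 Y-2.83 E0.2116
G1 X11.67 Y-1.97 E0.2420
G1 X10.50 Y-1.66 E0.2722
G1 X9.33 Y-1.97 E0.3024
G1 X8.47 Y-2.83 E0.3327
G1 X8.16 Y-4.00 E0.3629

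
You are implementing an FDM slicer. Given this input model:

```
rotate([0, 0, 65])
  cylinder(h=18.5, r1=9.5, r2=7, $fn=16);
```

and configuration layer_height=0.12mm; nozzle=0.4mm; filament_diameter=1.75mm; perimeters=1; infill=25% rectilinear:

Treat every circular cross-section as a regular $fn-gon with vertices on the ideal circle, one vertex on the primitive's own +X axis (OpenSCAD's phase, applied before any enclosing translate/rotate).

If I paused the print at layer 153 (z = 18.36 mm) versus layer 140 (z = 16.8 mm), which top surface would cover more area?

Layer 153 (z = 18.36): the cone contributes a regular 16-gon of circumradius 7.019 (interpolated between r1=9.5 and r2=7 at t=0.992) (area = (16/2)·7.019²·sin(360°/16) = 150.82 mm²); (rotated 65° about Z; rotation is an isometry so areas/perimeters/island counts are preserved). So its area = 150.82 mm². Layer 140 (z = 16.8): the cone: at t=0.908 of its height the radius interpolates to r₁+(r₂−r₁)t = 7.230, giving a regular 16-gon of that circumradius (area = (16/2)·7.230²·sin(360°/16) = 160.02 mm²); (whole slice rotated 65° about Z — lengths, areas and connectivity unchanged). So its area = 160.02 mm². Layer 140 is larger (160.02 vs 150.82 mm²).

layer 140 (z = 16.8 mm)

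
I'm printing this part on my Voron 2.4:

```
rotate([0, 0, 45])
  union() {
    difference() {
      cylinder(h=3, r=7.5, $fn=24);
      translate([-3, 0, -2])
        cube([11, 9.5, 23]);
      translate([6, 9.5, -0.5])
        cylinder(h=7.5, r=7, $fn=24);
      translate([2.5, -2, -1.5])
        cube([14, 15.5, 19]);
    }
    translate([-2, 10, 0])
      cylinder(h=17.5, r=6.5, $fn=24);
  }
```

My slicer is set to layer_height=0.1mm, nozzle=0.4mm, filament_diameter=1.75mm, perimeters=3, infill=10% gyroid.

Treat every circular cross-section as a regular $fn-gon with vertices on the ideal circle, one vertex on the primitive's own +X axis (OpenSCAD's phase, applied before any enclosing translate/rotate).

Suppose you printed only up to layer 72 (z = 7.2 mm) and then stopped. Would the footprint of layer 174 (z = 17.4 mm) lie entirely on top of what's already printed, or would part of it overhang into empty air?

entirely on top

Compare the two slices. At z = 7.2: the cylinder is not intersected at this z (z outside [0, 3]); the cube at (-3, 0) is present — its section is the full 11×9.5 rectangle (area 104.50 mm²); the cylinder at (6, 9.5) is absent (z outside [-0.5, 7]); the cube at (2.5, -2) (footprint 14×15.5) is included at this height (area 217.00 mm²); Taking the first minus the rest: the first operand is absent here, so nothing remains; the cylinder at (-2, 10): section is a regular 24-gon, circumradius r=6.5 (area = (24/2)·6.500²·sin(360°/24) = 131.22 mm²); Combining (union): only the r=6.5 cylinder at (-2, 10) is present, so the union is just that shape — area = 131.22 mm²; (whole slice rotated 45° about Z — lengths, areas and connectivity unchanged). At z = 17.4: the cylinder is not intersected at this z (z outside [0, 3]); the cube at (-3, 0) (footprint 11×9.5) is included at this height (area 104.50 mm²); the cylinder at (6, 9.5) does not reach this height (z outside [-0.5, 7]); the 14×15.5 cube at (2.5, -2) contributes its full rectangle (area 217.00 mm²); After the difference (first − rest): the first operand is absent here, so nothing remains; the cylinder at (-2, 10): section is a regular 24-gon, circumradius r=6.5 (area = (24/2)·6.500²·sin(360°/24) = 131.22 mm²); Taking the union: only the r=6.5 cylinder at (-2, 10) is present, so the union is just that shape — area = 131.22 mm²; (rotated 45° about Z; rotation is an isometry so areas/perimeters/island counts are preserved). Checking containment: the cross-section at z = 17.4 is a subset of the cross-section at z = 7.2.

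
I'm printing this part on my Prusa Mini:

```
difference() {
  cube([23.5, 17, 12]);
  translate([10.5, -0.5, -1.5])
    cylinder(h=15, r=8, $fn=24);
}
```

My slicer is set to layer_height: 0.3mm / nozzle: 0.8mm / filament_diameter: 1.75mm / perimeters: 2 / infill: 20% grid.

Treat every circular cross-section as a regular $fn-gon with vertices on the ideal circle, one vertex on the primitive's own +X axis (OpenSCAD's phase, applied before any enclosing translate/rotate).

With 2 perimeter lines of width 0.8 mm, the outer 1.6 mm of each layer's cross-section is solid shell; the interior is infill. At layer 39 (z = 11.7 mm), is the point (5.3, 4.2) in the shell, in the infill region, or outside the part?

At z = 11.7 mm: the cube is present — its section is the full 23.5×17 rectangle; the r=8 cylinder at (10.5, -0.5) contributes a regular 24-gon of circumradius 8; After the difference (first − rest): starting from the 23.5×17 cube, the r=8 cylinder at (10.5, -0.5) partially overlaps it — only the 91.42 mm² overlap (of its 198.77 mm²) is removed, clipping the outline — 1 connected region. Overall, the cross-section is a single solid region. The nearest boundary edge runs (4.84, 5.16)→(3.57, 3.50); distance from the point to it = 0.94 mm. The point is not inside any of the regions above, so it lies outside the cross-section (0.94 mm from the nearest boundary).

outside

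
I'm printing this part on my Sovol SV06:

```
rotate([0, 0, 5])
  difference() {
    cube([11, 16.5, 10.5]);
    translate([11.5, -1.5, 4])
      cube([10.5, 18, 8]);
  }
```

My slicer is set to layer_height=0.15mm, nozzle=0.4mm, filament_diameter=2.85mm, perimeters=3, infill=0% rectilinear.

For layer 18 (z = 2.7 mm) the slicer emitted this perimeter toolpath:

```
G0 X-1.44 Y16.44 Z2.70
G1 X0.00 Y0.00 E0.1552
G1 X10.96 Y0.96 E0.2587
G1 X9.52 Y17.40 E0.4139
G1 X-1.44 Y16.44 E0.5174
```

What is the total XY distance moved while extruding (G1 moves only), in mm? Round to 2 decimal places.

55.01 mm

Sum the Euclidean lengths of each G1 segment: total = 55.01 mm.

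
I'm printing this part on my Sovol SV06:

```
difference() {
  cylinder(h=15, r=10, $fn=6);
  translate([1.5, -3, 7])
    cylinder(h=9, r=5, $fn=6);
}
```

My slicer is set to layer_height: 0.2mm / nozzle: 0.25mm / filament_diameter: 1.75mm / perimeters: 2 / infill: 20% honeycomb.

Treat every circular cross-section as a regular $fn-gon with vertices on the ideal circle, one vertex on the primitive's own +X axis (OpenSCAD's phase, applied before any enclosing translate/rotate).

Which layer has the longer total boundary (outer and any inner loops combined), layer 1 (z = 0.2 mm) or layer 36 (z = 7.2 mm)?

layer 36 (z = 7.2 mm)

Layer 1 (z = 0.2): the r=10 cylinder contributes a regular 6-gon of circumradius 10 (perimeter = 2·6·10.000·sin(180°/6) = 60.00 mm); the cylinder at (1.5, -3) does not reach this height (z outside [7, 16]); After the difference (first − rest): none of the subtracted shapes is present at this height, so the r=10 cylinder is unchanged — boundary = 60.00 mm. So its perimeter = 60.00 mm. Layer 36 (z = 7.2): the r=10 cylinder gives a regular 6-gon of circumradius 10 (constant along its height) (perimeter = 2·6·10.000·sin(180°/6) = 60.00 mm); the cylinder at (1.5, -3): section is a regular 6-gon, circumradius r=5 (perimeter = 2·6·5.000·sin(180°/6) = 30.00 mm); Subtracting the remaining from the first: starting from the r=10 cylinder, the r=5 cylinder at (1.5, -3) lies wholly inside it (removes its full 64.95 mm² and its 30.00 mm outline becomes a hole wall) — boundary (outer + 1 inner loop) = 90.00 mm. So its perimeter = 90.00 mm. Layer 36 is larger (90.00 vs 60.00 mm).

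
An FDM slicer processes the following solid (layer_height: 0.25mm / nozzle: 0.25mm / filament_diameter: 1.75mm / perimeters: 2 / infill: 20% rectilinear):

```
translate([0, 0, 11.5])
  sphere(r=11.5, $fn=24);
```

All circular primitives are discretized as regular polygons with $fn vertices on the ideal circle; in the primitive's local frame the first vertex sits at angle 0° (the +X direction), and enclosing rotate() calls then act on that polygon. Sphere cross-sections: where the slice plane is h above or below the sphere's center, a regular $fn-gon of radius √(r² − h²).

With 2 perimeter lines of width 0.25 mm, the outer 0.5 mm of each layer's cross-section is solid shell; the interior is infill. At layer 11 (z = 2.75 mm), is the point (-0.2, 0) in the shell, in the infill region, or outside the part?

At z = 2.75 mm: the sphere: section is a regular 24-gon, circumradius = √(r²−h²) = √(11.5²−8.75²) = 7.462. Overall, the cross-section is a single solid region. The nearest boundary edge runs (-7.21, 1.93)→(-7.46, 0.00); distance from the point to it = 7.20 mm. The point is inside the cross-section and 7.20 mm from the nearest boundary — more than the 0.5 mm shell width (2 × 0.25), so it's in the infill interior.

infill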